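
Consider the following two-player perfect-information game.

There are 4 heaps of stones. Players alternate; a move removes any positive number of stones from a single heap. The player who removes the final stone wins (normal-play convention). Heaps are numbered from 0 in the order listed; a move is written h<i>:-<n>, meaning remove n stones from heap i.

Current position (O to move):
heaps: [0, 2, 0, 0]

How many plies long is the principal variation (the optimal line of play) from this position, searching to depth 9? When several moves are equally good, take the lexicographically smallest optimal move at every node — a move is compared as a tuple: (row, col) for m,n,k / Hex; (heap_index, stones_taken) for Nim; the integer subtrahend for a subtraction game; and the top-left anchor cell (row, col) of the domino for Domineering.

p1 O@[(0,2,0,0)]: h1:-1[(0,1,0,0)]-1 h1:-2[(0,0,0,0)]+1*
p2 X@[(0,0,0,0)] terminal -1; root [(0,2,0,0)] d9

PV length from [(0,2,0,0)]: 1 ply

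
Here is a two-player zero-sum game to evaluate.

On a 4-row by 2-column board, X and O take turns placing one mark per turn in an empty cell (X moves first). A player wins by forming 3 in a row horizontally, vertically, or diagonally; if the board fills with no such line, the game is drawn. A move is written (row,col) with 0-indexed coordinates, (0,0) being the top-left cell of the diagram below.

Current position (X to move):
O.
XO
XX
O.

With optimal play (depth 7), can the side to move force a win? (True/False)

p1 X@[O./XO/XX/O.]: (0,1)[OX/XO/XX/O.]+0* (3,1)[O./XO/XX/OX]+0
p2 O@[OX/XO/XX/O.]: (3,1)[OX/XO/XX/OO]+0*
p3 X@[OX/XO/XX/OO] terminal +0; root [O./XO/XX/O.] d7

X winning at [O./XO/XX/O.]: False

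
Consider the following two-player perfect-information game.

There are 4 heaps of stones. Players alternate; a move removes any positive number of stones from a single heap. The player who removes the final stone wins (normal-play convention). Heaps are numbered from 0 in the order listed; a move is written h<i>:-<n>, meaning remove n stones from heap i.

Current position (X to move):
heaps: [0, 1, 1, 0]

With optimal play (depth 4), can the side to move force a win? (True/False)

ply 1, X at (0,1,1,0) | h1:-1=-1→(0,0,1,0)*; h2:-1=-1→(0,1,0,0)
ply 2, O at (0,0,1,0) | h2:-1=+1→(0,0,0,0)*
ply 3: (0,0,0,0) is terminal -1 (X); from (0,1,1,0) depth 4

X winning at [(0,1,1,0)]: False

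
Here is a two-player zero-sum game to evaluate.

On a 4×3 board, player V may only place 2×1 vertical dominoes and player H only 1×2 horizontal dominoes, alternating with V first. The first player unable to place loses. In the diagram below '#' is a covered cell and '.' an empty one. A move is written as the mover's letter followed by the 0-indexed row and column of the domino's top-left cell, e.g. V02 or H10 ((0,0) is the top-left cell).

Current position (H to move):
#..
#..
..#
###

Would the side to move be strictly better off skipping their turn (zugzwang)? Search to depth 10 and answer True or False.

zugzwang(#../#../..#/###, H) = False

[#../#../..#/###] H move#1: H01:-1/###/#../..#/###, H11:+1/#../###/..#/###*, H20:-1/#../#../###/###
[#../###/..#/###] end (terminal -1, V#2); searched #../#../..#/### to 10
suppose H passes — search the same position with V to move:
pass> [#../#../..#/###] V move#1: V01:+1/##./##./..#/###*, V02:+1/#.#/#.#/..#/###, V11:-1/#../##./.##/###
pass> [##./##./..#/###] H move#2: H20:-1/##./##./###/###*
pass> [##./##./###/###] V move#3: V02:+1/###/###/###/###*
pass> [###/###/###/###] end (terminal -1, H#4); searched #../#../..#/### to 10
for H: play +1, pass -1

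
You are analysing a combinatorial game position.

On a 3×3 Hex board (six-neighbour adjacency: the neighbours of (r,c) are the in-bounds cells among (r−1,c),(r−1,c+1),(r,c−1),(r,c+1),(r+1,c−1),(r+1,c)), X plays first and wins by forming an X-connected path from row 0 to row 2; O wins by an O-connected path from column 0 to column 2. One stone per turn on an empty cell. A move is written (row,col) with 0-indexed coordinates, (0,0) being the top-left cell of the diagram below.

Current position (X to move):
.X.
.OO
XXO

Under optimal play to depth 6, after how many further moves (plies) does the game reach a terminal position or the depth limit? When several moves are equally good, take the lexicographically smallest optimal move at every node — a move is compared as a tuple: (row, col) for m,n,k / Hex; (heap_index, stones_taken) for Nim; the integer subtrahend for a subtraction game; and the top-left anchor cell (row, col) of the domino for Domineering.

PV length from [.X./.OO/XXO]: 1 ply

ply 1, X at .X./.OO/XXO | (0,0)=-1→XX./.OO/XXO; (0,2)=-1→.XX/.OO/XXO; (1,0)=+1→.X./XOO/XXO*
ply 2: .X./XOO/XXO is terminal -1 (O); from .X./.OO/XXO depth 6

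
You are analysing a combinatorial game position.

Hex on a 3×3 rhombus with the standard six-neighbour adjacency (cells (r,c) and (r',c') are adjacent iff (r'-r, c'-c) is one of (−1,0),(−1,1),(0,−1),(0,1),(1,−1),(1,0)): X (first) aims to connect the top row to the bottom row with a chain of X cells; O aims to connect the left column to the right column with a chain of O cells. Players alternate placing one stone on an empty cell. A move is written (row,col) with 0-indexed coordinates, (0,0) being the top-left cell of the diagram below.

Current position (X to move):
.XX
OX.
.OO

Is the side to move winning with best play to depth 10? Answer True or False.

[.XX/OX./.OO] X move#1: (0,0):-1/XXX/OX./.OO, (1,2):-1/.XX/OXX/.OO, (2,0):+1/.XX/OX./XOO*
[.XX/OX./XOO] end (terminal -1, O#2); searched .XX/OX./.OO to 10

X winning at [.XX/OX./.OO]: True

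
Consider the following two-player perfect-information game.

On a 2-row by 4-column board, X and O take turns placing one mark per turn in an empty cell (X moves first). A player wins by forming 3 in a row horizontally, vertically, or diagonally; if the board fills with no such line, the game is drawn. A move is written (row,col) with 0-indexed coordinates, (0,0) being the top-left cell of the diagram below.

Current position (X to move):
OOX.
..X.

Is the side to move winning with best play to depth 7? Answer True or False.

ply 1, X at OOX./..X. | (0,3)=+0→OOXX/..X.; (1,0)=+0→OOX./X.X.; (1,1)=+1→OOX./.XX.*; (1,3)=+0→OOX./..XX
ply 2, O at OOX./.XX. | (0,3)=-1→OOXO/.XX.*; (1,0)=-1→OOX./OXX.; (1,3)=-1→OOX./.XXO
ply 3, X at OOXO/.XX. | (1,0)=+1→OOXO/XXX.*; (1,3)=+1→OOXO/.XXX
ply 4: OOXO/XXX. is terminal -1 (O); from OOX./..X. depth 7

X winning at [OOX./..X.]: True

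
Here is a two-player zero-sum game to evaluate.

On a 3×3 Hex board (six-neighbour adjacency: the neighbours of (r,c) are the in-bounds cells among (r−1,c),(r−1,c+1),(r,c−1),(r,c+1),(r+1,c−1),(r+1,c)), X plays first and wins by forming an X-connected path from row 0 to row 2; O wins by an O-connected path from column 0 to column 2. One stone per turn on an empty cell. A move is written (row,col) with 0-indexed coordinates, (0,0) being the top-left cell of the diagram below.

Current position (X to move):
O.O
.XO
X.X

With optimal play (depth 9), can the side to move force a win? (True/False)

X winning at [O.O/.XO/X.X]: True

ply 1, X at O.O/.XO/X.X | (0,1)=+1→OXO/.XO/X.X*; (1,0)=-1→O.O/XXO/X.X; (2,1)=-1→O.O/.XO/XXX
ply 2: OXO/.XO/X.X is terminal -1 (O); from O.O/.XO/X.X depth 9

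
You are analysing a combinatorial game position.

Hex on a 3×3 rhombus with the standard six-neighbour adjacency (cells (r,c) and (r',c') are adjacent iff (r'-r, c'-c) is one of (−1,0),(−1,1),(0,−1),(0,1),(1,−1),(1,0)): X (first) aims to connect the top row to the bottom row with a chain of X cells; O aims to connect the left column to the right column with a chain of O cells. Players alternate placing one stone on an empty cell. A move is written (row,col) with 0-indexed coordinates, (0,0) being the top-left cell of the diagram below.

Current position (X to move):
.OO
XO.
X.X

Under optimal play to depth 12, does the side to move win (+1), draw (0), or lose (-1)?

value(.OO/XO./X.X, X) = +1

ply 1, X at .OO/XO./X.X | (0,0)=+1→XOO/XO./X.X*; (1,2)=-1→.OO/XOX/X.X; (2,1)=-1→.OO/XO./XXX
ply 2: XOO/XO./X.X is terminal -1 (O); from .OO/XO./X.X depth 12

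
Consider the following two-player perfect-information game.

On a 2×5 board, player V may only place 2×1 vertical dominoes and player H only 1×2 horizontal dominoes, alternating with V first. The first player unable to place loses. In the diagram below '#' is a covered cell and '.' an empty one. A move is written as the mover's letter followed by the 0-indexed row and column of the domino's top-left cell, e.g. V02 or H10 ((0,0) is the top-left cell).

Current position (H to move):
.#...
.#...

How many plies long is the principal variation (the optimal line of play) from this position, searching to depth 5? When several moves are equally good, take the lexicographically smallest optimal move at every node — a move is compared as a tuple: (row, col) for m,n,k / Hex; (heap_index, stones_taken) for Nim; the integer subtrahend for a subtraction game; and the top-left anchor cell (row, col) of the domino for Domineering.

PV length from [.#.../.#...]: 4 plies

ply 1, H at .#.../.#... | H02=-1→.###./.#...*; H03=-1→.#.##/.#...; H12=-1→.#.../.###.; H13=-1→.#.../.#.##
ply 2, V at .###./.#... | V00=-1→####./##...; V04=+1→.####/.#..#*
ply 3, H at .####/.#..# | H12=-1→.####/.####*
ply 4, V at .####/.#### | V00=+1→#####/#####*
ply 5: #####/##### is terminal -1 (H); from .#.../.#... depth 5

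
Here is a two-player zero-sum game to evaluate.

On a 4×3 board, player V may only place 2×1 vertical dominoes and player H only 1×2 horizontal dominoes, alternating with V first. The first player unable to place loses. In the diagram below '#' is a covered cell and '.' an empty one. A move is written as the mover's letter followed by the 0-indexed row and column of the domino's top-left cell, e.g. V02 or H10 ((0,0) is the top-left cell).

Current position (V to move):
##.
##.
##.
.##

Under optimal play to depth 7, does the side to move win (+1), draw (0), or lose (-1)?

value(##./##./##./.##, V) = +1

[##./##./##./.##] V move#1: V02:+1/###/###/##./.##*, V12:+1/##./###/###/.##
[###/###/##./.##] end (terminal -1, H#2); searched ##./##./##./.## to 7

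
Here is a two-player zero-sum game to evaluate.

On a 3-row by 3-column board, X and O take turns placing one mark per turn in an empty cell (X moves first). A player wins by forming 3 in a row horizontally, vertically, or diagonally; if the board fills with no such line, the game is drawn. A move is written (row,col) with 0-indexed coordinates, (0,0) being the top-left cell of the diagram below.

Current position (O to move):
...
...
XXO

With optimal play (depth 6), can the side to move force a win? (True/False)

[.../.../XXO] O move#1: (0,0):-1/O../.../XXO, (0,1):+0/.O./.../XXO, (0,2):+1/..O/.../XXO*, (1,0):-1/.../O../XXO, (1,1):+0/.../.O./XXO, (1,2):+1/.../..O/XXO
[..O/.../XXO] X move#2: (0,0):-1/X.O/.../XXO*, (0,1):-1/.XO/.../XXO, (1,0):-1/..O/X../XXO, (1,1):-1/..O/.X./XXO, (1,2):-1/..O/..X/XXO
[X.O/.../XXO] O move#3: (0,1):-1/XOO/.../XXO, (1,0):+0/X.O/O../XXO, (1,1):-1/X.O/.O./XXO, (1,2):+1/X.O/..O/XXO*
[X.O/..O/XXO] end (terminal -1, X#4); searched .../.../XXO to 6

O winning at [.../.../XXO]: True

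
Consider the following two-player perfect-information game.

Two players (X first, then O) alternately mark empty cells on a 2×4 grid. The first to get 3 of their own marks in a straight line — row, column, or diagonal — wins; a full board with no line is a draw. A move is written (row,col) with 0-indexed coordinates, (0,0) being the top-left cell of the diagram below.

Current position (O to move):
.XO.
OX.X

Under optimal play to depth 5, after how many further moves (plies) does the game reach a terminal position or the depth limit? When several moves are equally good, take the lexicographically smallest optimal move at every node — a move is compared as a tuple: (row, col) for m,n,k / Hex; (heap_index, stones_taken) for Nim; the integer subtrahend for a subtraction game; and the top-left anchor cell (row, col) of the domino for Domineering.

PV length from [.XO./OX.X]: 3 plies

ply 1, O at .XO./OX.X | (0,0)=-1→OXO./OX.X; (0,3)=-1→.XOO/OX.X; (1,2)=+0→.XO./OXOX*
ply 2, X at .XO./OXOX | (0,0)=+0→XXO./OXOX*; (0,3)=+0→.XOX/OXOX
ply 3, O at XXO./OXOX | (0,3)=+0→XXOO/OXOX*
ply 4: XXOO/OXOX is terminal +0 (X); from .XO./OX.X depth 5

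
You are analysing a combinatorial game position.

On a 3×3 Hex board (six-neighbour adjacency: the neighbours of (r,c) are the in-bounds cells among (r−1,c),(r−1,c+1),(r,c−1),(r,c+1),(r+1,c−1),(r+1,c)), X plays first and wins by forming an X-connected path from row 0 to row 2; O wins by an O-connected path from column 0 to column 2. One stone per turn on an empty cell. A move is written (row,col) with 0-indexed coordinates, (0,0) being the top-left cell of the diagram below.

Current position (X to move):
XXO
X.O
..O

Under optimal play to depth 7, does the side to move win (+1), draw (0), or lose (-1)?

value(XXO/X.O/..O, X) = +1

ply 1, X at XXO/X.O/..O | (1,1)=+1→XXO/XXO/..O*; (2,0)=+1→XXO/X.O/X.O; (2,1)=+1→XXO/X.O/.XO
ply 2, O at XXO/XXO/..O | (2,0)=-1→XXO/XXO/O.O*; (2,1)=-1→XXO/XXO/.OO
ply 3, X at XXO/XXO/O.O | (2,1)=+1→XXO/XXO/OXO*
ply 4: XXO/XXO/OXO is terminal -1 (O); from XXO/X.O/..O depth 7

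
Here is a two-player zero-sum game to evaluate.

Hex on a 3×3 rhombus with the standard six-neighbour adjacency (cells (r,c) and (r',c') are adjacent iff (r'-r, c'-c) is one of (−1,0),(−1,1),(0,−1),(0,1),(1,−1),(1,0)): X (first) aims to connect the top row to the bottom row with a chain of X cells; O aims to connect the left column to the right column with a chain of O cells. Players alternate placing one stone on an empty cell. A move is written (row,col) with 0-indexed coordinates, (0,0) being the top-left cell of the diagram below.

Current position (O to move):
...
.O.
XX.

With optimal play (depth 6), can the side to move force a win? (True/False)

p1 O@[.../.O./XX.]: (0,0)[O../.O./XX.]+1* (0,1)[.O./.O./XX.]+1 (0,2)[..O/.O./XX.]-1 (1,0)[.../OO./XX.]+1 (1,2)[.../.OO/XX.]-1 (2,2)[.../.O./XXO]-1
p2 X@[O../.O./XX.]: (0,1)[OX./.O./XX.]-1* (0,2)[O.X/.O./XX.]-1 (1,0)[O../XO./XX.]-1 (1,2)[O../.OX/XX.]-1 (2,2)[O../.O./XXX]-1
p3 O@[OX./.O./XX.]: (0,2)[OXO/.O./XX.]-1 (1,0)[OX./OO./XX.]+1* (1,2)[OX./.OO/XX.]-1 (2,2)[OX./.O./XXO]-1
p4 X@[OX./OO./XX.]: (0,2)[OXX/OO./XX.]-1* (1,2)[OX./OOX/XX.]-1 (2,2)[OX./OO./XXX]-1
p5 O@[OXX/OO./XX.]: (1,2)[OXX/OOO/XX.]+1* (2,2)[OXX/OO./XXO]-1
p6 X@[OXX/OOO/XX.] terminal -1; root [.../.O./XX.] d6

O winning at [.../.O./XX.]: True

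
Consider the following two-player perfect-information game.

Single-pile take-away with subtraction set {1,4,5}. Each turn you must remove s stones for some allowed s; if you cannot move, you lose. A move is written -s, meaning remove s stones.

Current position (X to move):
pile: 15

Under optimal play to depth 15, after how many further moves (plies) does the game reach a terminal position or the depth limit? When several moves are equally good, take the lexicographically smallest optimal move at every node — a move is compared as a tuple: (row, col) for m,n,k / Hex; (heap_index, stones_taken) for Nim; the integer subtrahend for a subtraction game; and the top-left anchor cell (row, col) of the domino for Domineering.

ply 1, X at 15 | -1=-1→14; -4=-1→11; -5=+1→10*
ply 2, O at 10 | -1=-1→9*; -4=-1→6; -5=-1→5
ply 3, X at 9 | -1=+1→8*; -4=-1→5; -5=-1→4
ply 4, O at 8 | -1=-1→7*; -4=-1→4; -5=-1→3
ply 5, X at 7 | -1=-1→6; -4=-1→3; -5=+1→2*
ply 6, O at 2 | -1=-1→1*
ply 7, X at 1 | -1=+1→0*
ply 8: 0 is terminal -1 (O); from 15 depth 15

PV length from [15]: 7 plies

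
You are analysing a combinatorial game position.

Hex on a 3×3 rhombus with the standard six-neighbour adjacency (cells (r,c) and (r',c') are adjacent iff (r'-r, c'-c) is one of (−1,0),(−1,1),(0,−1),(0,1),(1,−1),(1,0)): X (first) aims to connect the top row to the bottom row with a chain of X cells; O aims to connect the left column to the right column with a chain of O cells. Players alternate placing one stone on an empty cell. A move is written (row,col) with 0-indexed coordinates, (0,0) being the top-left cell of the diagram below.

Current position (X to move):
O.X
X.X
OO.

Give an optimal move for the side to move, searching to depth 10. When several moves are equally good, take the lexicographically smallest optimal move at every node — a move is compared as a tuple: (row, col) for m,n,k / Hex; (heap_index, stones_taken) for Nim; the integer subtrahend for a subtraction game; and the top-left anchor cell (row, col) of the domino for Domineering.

X's best at [O.X/X.X/OO.]: (2,2)

[O.X/X.X/OO.] X move#1: (0,1):-1/OXX/X.X/OO., (1,1):-1/O.X/XXX/OO., (2,2):+1/O.X/X.X/OOX*
[O.X/X.X/OOX] end (terminal -1, O#2); searched O.X/X.X/OO. to 10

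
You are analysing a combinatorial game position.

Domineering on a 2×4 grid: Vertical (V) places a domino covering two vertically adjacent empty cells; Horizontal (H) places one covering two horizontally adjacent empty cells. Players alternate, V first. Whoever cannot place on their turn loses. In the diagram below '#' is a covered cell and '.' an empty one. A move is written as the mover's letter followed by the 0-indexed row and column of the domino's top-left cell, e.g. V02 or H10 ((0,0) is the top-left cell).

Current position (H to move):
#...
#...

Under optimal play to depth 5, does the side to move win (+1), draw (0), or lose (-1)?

p1 H@[#.../#...]: H01[###./#...]+1* H02[#.##/#...]+1 H11[#.../###.]+1 H12[#.../#.##]+1
p2 V@[###./#...]: V03[####/#..#]-1*
p3 H@[####/#..#]: H11[####/####]+1*
p4 V@[####/####] terminal -1; root [#.../#...] d5

value(#.../#..., H) = +1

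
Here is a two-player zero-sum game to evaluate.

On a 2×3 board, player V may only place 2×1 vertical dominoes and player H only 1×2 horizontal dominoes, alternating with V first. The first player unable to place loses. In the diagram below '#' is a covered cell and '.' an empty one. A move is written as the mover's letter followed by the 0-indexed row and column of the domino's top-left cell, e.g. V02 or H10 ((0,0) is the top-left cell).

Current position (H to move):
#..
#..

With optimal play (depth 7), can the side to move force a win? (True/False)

[#../#..] H move#1: H01:+1/###/#..*, H11:+1/#../###
[###/#..] end (terminal -1, V#2); searched #../#.. to 7

H winning at [#../#..]: True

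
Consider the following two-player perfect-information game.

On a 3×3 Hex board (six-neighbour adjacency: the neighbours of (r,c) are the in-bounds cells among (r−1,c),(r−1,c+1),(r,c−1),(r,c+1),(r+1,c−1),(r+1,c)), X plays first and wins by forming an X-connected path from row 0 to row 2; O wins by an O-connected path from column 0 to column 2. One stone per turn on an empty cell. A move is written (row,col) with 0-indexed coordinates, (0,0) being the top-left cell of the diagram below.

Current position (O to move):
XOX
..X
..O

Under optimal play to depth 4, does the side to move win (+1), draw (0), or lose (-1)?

value(XOX/..X/..O, O) = -1

ply 1, O at XOX/..X/..O | (1,0)=-1→XOX/O.X/..O*; (1,1)=-1→XOX/.OX/..O; (2,0)=-1→XOX/..X/O.O; (2,1)=-1→XOX/..X/.OO
ply 2, X at XOX/O.X/..O | (1,1)=+1→XOX/OXX/..O*; (2,0)=+1→XOX/O.X/X.O; (2,1)=+1→XOX/O.X/.XO
ply 3, O at XOX/OXX/..O | (2,0)=-1→XOX/OXX/O.O*; (2,1)=-1→XOX/OXX/.OO
ply 4, X at XOX/OXX/O.O | (2,1)=+1→XOX/OXX/OXO*
ply 5: XOX/OXX/OXO is terminal -1 (O); from XOX/..X/..O depth 4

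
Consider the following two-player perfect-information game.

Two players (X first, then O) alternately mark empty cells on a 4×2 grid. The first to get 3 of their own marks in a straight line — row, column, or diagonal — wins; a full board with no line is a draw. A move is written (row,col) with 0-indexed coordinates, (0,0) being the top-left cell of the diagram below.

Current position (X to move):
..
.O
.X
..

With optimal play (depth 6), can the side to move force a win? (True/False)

X winning at [../.O/.X/..]: False

p1 X@[../.O/.X/..]: (0,0)[X./.O/.X/..]+0* (0,1)[.X/.O/.X/..]+0 (1,0)[../XO/.X/..]+0 (2,0)[../.O/XX/..]+0 (3,0)[../.O/.X/X.]+0 (3,1)[../.O/.X/.X]+0
p2 O@[X./.O/.X/..]: (0,1)[XO/.O/.X/..]+0* (1,0)[X./OO/.X/..]+0 (2,0)[X./.O/OX/..]+0 (3,0)[X./.O/.X/O.]+0 (3,1)[X./.O/.X/.O]+0
p3 X@[XO/.O/.X/..]: (1,0)[XO/XO/.X/..]+0* (2,0)[XO/.O/XX/..]+0 (3,0)[XO/.O/.X/X.]+0 (3,1)[XO/.O/.X/.X]+0
p4 O@[XO/XO/.X/..]: (2,0)[XO/XO/OX/..]+0* (3,0)[XO/XO/.X/O.]-1 (3,1)[XO/XO/.X/.O]-1
p5 X@[XO/XO/OX/..]: (3,0)[XO/XO/OX/X.]+0* (3,1)[XO/XO/OX/.X]+0
p6 O@[XO/XO/OX/X.]: (3,1)[XO/XO/OX/XO]+0*
p7 X@[XO/XO/OX/XO] terminal +0; root [../.O/.X/..] d6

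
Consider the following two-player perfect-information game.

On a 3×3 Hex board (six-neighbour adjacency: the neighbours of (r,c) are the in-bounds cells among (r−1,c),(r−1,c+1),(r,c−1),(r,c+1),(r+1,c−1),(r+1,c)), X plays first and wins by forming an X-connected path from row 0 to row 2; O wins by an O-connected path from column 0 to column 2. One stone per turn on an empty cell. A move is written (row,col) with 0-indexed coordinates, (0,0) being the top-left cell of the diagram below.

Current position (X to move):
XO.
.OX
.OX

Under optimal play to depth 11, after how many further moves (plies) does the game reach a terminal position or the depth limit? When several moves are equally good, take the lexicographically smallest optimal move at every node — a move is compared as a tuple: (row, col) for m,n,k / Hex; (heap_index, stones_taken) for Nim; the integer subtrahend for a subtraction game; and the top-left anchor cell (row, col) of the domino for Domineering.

[XO./.OX/.OX] X move#1: (0,2):+1/XOX/.OX/.OX*, (1,0):+1/XO./XOX/.OX, (2,0):+1/XO./.OX/XOX
[XOX/.OX/.OX] end (terminal -1, O#2); searched XO./.OX/.OX to 11

PV length from [XO./.OX/.OX]: 1 ply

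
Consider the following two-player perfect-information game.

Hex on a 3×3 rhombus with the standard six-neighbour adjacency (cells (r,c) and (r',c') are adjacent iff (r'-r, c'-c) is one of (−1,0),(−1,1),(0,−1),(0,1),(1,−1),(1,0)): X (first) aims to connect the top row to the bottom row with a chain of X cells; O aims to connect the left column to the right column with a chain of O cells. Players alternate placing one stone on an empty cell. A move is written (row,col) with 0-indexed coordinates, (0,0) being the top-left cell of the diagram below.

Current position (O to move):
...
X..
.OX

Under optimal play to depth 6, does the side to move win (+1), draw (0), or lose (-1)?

ply 1, O at .../X../.OX | (0,0)=-1→O../X../.OX*; (0,1)=-1→.O./X../.OX; (0,2)=-1→..O/X../.OX; (1,1)=-1→.../XO./.OX; (1,2)=-1→.../X.O/.OX; (2,0)=-1→.../X../OOX
ply 2, X at O../X../.OX | (0,1)=+1→OX./X../.OX*; (0,2)=+1→O.X/X../.OX; (1,1)=+1→O../XX./.OX; (1,2)=+1→O../X.X/.OX; (2,0)=+1→O../X../XOX
ply 3, O at OX./X../.OX | (0,2)=-1→OXO/X../.OX*; (1,1)=-1→OX./XO./.OX; (1,2)=-1→OX./X.O/.OX; (2,0)=-1→OX./X../OOX
ply 4, X at OXO/X../.OX | (1,1)=+1→OXO/XX./.OX*; (1,2)=+1→OXO/X.X/.OX; (2,0)=+1→OXO/X../XOX
ply 5, O at OXO/XX./.OX | (1,2)=-1→OXO/XXO/.OX*; (2,0)=-1→OXO/XX./OOX
ply 6, X at OXO/XXO/.OX | (2,0)=+1→OXO/XXO/XOX*
ply 7: OXO/XXO/XOX is terminal -1 (O); from .../X../.OX depth 6

value(.../X../.OX, O) = -1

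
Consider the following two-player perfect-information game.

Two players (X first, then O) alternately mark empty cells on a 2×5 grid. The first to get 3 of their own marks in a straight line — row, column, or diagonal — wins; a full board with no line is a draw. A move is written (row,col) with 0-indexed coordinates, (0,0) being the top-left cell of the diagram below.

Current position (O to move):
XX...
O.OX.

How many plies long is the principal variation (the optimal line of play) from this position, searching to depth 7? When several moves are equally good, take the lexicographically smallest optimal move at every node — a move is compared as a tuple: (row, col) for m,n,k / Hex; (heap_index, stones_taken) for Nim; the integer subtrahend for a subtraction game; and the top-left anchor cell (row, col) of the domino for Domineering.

PV length from [XX.../O.OX.]: 1 ply

[XX.../O.OX.] O move#1: (0,2):+0/XXO../O.OX., (0,3):-1/XX.O./O.OX., (0,4):-1/XX..O/O.OX., (1,1):+1/XX.../OOOX.*, (1,4):-1/XX.../O.OXO
[XX.../OOOX.] end (terminal -1, X#2); searched XX.../O.OX. to 7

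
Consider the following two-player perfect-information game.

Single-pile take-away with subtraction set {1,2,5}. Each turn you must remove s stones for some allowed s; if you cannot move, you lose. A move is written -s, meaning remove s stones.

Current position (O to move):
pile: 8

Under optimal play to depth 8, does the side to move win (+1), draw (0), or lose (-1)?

ply 1, O at 8 | -1=-1→7; -2=+1→6*; -5=+1→3
ply 2, X at 6 | -1=-1→5*; -2=-1→4; -5=-1→1
ply 3, O at 5 | -1=-1→4; -2=+1→3*; -5=+1→0
ply 4, X at 3 | -1=-1→2*; -2=-1→1
ply 5, O at 2 | -1=-1→1; -2=+1→0*
ply 6: 0 is terminal -1 (X); from 8 depth 8

value(8, O) = +1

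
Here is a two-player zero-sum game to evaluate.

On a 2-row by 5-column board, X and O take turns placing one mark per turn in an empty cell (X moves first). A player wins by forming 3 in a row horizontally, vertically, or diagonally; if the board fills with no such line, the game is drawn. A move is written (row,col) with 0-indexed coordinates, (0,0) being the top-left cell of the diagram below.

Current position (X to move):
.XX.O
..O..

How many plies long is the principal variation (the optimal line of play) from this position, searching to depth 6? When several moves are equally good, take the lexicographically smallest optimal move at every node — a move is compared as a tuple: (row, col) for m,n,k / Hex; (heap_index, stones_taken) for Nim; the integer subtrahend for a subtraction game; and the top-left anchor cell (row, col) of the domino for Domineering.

PV length from [.XX.O/..O..]: 1 ply

[.XX.O/..O..] X move#1: (0,0):+1/XXX.O/..O..*, (0,3):+1/.XXXO/..O.., (1,0):+1/.XX.O/X.O.., (1,1):+1/.XX.O/.XO.., (1,3):+1/.XX.O/..OX., (1,4):+1/.XX.O/..O.X
[XXX.O/..O..] end (terminal -1, O#2); searched .XX.O/..O.. to 6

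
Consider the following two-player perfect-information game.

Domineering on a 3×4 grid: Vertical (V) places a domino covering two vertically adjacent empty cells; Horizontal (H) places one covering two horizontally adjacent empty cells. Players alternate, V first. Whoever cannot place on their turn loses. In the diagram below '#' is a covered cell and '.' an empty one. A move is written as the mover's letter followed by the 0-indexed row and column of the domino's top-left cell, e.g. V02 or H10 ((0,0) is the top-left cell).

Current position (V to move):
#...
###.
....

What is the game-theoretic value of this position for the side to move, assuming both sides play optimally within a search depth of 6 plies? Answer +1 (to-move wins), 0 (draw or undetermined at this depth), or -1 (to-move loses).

value(#.../###./...., V) = -1

p1 V@[#.../###./....]: V03[#..#/####/....]-1* V13[#.../####/...#]-1
p2 H@[#..#/####/....]: H01[####/####/....]+1* H20[#..#/####/##..]+1 H21[#..#/####/.##.]+1 H22[#..#/####/..##]+1
p3 V@[####/####/....] terminal -1; root [#.../###./....] d6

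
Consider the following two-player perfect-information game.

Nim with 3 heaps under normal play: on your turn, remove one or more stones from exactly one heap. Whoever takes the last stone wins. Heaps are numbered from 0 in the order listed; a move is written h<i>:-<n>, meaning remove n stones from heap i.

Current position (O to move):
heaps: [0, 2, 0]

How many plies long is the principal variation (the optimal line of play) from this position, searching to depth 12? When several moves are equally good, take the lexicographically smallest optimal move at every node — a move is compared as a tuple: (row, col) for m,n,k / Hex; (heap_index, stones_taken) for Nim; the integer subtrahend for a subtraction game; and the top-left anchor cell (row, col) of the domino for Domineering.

[(0,2,0)] O move#1: h1:-1:-1/(0,1,0), h1:-2:+1/(0,0,0)*
[(0,0,0)] end (terminal -1, X#2); searched (0,2,0) to 12

PV length from [(0,2,0)]: 1 ply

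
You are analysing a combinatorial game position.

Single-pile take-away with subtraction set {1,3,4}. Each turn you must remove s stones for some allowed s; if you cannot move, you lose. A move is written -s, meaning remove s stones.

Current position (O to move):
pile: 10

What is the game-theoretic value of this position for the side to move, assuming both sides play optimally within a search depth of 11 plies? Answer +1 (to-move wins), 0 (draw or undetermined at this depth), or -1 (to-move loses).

ply 1, O at 10 | -1=+1→9*; -3=+1→7; -4=-1→6
ply 2, X at 9 | -1=-1→8*; -3=-1→6; -4=-1→5
ply 3, O at 8 | -1=+1→7*; -3=-1→5; -4=-1→4
ply 4, X at 7 | -1=-1→6*; -3=-1→4; -4=-1→3
ply 5, O at 6 | -1=-1→5; -3=-1→3; -4=+1→2*
ply 6, X at 2 | -1=-1→1*
ply 7, O at 1 | -1=+1→0*
ply 8: 0 is terminal -1 (X); from 10 depth 11

value(10, O) = +1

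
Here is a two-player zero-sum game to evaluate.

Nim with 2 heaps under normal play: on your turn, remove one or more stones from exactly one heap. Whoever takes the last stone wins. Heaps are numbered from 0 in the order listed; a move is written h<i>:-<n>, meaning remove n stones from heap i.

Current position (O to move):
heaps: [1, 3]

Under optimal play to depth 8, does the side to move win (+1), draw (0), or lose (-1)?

ply 1, O at (1,3) | h0:-1=-1→(0,3); h1:-1=-1→(1,2); h1:-2=+1→(1,1)*; h1:-3=-1→(1,0)
ply 2, X at (1,1) | h0:-1=-1→(0,1)*; h1:-1=-1→(1,0)
ply 3, O at (0,1) | h1:-1=+1→(0,0)*
ply 4: (0,0) is terminal -1 (X); from (1,3) depth 8

value((1,3), O) = +1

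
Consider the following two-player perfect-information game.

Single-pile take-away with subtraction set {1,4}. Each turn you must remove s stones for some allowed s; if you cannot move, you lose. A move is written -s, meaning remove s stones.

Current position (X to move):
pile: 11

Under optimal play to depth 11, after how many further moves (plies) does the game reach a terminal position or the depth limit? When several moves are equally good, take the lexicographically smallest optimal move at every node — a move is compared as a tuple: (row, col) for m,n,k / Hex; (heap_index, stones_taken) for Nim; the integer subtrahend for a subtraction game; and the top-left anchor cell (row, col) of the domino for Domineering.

PV length from [11]: 5 plies

ply 1, X at 11 | -1=+1→10*; -4=+1→7
ply 2, O at 10 | -1=-1→9*; -4=-1→6
ply 3, X at 9 | -1=-1→8; -4=+1→5*
ply 4, O at 5 | -1=-1→4*; -4=-1→1
ply 5, X at 4 | -1=-1→3; -4=+1→0*
ply 6: 0 is terminal -1 (O); from 11 depth 11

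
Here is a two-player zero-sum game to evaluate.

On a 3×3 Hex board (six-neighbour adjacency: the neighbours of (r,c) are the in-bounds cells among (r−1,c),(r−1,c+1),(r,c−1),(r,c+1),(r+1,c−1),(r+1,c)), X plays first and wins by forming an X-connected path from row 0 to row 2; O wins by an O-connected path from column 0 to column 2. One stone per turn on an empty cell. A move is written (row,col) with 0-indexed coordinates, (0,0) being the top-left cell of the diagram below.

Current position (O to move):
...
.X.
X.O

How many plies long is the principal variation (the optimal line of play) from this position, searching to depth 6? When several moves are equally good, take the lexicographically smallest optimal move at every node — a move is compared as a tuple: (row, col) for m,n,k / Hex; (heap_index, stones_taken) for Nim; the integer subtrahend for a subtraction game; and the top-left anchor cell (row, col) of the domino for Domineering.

[.../.X./X.O] O move#1: (0,0):-1/O../.X./X.O*, (0,1):-1/.O./.X./X.O, (0,2):-1/..O/.X./X.O, (1,0):-1/.../OX./X.O, (1,2):-1/.../.XO/X.O, (2,1):-1/.../.X./XOO
[O../.X./X.O] X move#2: (0,1):+1/OX./.X./X.O*, (0,2):+1/O.X/.X./X.O, (1,0):+1/O../XX./X.O, (1,2):+1/O../.XX/X.O, (2,1):+1/O../.X./XXO
[OX./.X./X.O] end (terminal -1, O#3); searched .../.X./X.O to 6

PV length from [.../.X./X.O]: 2 plies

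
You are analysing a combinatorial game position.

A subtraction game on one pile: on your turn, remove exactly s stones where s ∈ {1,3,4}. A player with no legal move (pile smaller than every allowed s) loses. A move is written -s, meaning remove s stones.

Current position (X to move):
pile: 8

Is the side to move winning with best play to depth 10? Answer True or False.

X winning at [8]: True

[8] X move#1: -1:+1/7*, -3:-1/5, -4:-1/4
[7] O move#2: -1:-1/6*, -3:-1/4, -4:-1/3
[6] X move#3: -1:-1/5, -3:-1/3, -4:+1/2*
[2] O move#4: -1:-1/1*
[1] X move#5: -1:+1/0*
[0] end (terminal -1, O#6); searched 8 to 10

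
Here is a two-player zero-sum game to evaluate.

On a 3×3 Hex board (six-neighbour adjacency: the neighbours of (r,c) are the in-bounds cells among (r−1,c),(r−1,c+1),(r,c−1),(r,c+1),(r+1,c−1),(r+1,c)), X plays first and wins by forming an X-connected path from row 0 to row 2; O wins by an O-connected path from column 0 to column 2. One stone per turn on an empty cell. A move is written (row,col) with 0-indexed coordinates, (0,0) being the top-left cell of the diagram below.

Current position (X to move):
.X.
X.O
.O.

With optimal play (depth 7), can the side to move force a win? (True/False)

ply 1, X at .X./X.O/.O. | (0,0)=-1→XX./X.O/.O.; (0,2)=-1→.XX/X.O/.O.; (1,1)=-1→.X./XXO/.O.; (2,0)=+1→.X./X.O/XO.*; (2,2)=-1→.X./X.O/.OX
ply 2: .X./X.O/XO. is terminal -1 (O); from .X./X.O/.O. depth 7

X winning at [.X./X.O/.O.]: True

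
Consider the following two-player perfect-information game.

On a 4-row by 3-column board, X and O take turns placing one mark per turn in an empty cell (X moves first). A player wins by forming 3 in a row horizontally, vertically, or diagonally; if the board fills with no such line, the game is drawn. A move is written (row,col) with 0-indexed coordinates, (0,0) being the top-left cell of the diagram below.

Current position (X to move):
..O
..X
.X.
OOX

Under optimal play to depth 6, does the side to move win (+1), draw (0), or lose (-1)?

value(..O/..X/.X./OOX, X) = +1

[..O/..X/.X./OOX] X move#1: (0,0):+1/X.O/..X/.X./OOX*, (0,1):+1/.XO/..X/.X./OOX, (1,0):+1/..O/X.X/.X./OOX, (1,1):+1/..O/.XX/.X./OOX, (2,0):+1/..O/..X/XX./OOX, (2,2):+1/..O/..X/.XX/OOX
[X.O/..X/.X./OOX] O move#2: (0,1):-1/XOO/..X/.X./OOX*, (1,0):-1/X.O/O.X/.X./OOX, (1,1):-1/X.O/.OX/.X./OOX, (2,0):-1/X.O/..X/OX./OOX, (2,2):-1/X.O/..X/.XO/OOX
[XOO/..X/.X./OOX] X move#3: (1,0):+1/XOO/X.X/.X./OOX*, (1,1):+1/XOO/.XX/.X./OOX, (2,0):+1/XOO/..X/XX./OOX, (2,2):+1/XOO/..X/.XX/OOX
[XOO/X.X/.X./OOX] end (terminal -1, O#4); searched ..O/..X/.X./OOX to 6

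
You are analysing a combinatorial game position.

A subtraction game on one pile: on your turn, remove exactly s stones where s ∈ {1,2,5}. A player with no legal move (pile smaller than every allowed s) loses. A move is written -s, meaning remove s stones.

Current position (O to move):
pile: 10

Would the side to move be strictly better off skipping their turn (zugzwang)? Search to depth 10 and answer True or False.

zugzwang(10, O) = False

p1 O@[10]: -1[9]+1* -2[8]-1 -5[5]-1
p2 X@[9]: -1[8]-1* -2[7]-1 -5[4]-1
p3 O@[8]: -1[7]-1 -2[6]+1* -5[3]+1
p4 X@[6]: -1[5]-1* -2[4]-1 -5[1]-1
p5 O@[5]: -1[4]-1 -2[3]+1* -5[0]+1
p6 X@[3]: -1[2]-1* -2[1]-1
p7 O@[2]: -1[1]-1 -2[0]+1*
p8 X@[0] terminal -1; root [10] d10
pass branch (X moves first from the same position):
  | p1 X@[10]: -1[9]+1* -2[8]-1 -5[5]-1
  | p2 O@[9]: -1[8]-1* -2[7]-1 -5[4]-1
  | p3 X@[8]: -1[7]-1 -2[6]+1* -5[3]+1
  | p4 O@[6]: -1[5]-1* -2[4]-1 -5[1]-1
  | p5 X@[5]: -1[4]-1 -2[3]+1* -5[0]+1
  | p6 O@[3]: -1[2]-1* -2[1]-1
  | p7 X@[2]: -1[1]-1 -2[0]+1*
  | p8 O@[0] terminal -1; root [10] d10
O moving scores +1; O passing scores -1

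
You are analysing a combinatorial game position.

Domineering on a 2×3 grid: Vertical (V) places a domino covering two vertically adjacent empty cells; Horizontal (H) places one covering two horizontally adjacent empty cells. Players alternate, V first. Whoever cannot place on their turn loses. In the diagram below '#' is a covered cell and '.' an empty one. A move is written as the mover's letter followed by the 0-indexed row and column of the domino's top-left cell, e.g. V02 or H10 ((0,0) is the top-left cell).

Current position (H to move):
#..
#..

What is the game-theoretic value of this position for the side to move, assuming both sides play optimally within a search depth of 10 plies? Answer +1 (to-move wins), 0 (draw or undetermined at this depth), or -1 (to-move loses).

ply 1, H at #../#.. | H01=+1→###/#..*; H11=+1→#../###
ply 2: ###/#.. is terminal -1 (V); from #../#.. depth 10

value(#../#.., H) = +1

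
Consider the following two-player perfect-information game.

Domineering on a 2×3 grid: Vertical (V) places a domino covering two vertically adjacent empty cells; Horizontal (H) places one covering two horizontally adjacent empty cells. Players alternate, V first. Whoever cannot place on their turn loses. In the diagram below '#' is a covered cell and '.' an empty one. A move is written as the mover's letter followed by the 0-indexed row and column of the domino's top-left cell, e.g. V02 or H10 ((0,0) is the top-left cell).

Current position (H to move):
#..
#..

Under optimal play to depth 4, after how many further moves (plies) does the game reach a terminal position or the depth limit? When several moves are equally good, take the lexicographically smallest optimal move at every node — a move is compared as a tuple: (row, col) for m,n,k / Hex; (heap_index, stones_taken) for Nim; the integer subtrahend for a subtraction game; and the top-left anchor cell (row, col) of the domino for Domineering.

p1 H@[#../#..]: H01[###/#..]+1* H11[#../###]+1
p2 V@[###/#..] terminal -1; root [#../#..] d4

PV length from [#../#..]: 1 ply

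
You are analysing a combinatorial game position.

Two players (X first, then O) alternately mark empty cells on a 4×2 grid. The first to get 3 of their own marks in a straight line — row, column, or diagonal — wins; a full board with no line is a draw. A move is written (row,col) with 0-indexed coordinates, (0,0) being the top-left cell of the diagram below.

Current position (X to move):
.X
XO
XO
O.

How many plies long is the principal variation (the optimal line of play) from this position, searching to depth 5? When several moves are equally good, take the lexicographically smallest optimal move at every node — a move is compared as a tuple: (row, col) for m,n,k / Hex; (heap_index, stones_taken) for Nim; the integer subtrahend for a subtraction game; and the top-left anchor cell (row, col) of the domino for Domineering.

PV length from [.X/XO/XO/O.]: 1 ply

[.X/XO/XO/O.] X move#1: (0,0):+1/XX/XO/XO/O.*, (3,1):+0/.X/XO/XO/OX
[XX/XO/XO/O.] end (terminal -1, O#2); searched .X/XO/XO/O. to 5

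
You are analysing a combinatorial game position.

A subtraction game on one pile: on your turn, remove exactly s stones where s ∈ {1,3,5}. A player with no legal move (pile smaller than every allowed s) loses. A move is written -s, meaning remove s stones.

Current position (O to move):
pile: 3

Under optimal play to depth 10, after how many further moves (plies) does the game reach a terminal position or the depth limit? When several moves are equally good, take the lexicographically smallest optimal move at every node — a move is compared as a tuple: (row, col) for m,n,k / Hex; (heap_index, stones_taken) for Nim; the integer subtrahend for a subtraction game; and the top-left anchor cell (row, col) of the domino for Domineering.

PV length from [3]: 3 plies

p1 O@[3]: -1[2]+1* -3[0]+1
p2 X@[2]: -1[1]-1*
p3 O@[1]: -1[0]+1*
p4 X@[0] terminal -1; root [3] d10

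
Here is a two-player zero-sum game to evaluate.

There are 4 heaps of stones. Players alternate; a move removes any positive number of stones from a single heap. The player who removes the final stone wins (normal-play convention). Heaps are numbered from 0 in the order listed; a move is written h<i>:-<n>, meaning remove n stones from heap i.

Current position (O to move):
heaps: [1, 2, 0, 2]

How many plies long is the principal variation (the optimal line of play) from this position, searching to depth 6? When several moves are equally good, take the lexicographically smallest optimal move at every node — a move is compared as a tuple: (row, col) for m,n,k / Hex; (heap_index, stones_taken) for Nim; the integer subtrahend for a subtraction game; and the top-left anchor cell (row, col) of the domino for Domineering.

[(1,2,0,2)] O move#1: h0:-1:+1/(0,2,0,2)*, h1:-1:-1/(1,1,0,2), h1:-2:-1/(1,0,0,2), h3:-1:-1/(1,2,0,1), h3:-2:-1/(1,2,0,0)
[(0,2,0,2)] X move#2: h1:-1:-1/(0,1,0,2)*, h1:-2:-1/(0,0,0,2), h3:-1:-1/(0,2,0,1), h3:-2:-1/(0,2,0,0)
[(0,1,0,2)] O move#3: h1:-1:-1/(0,0,0,2), h3:-1:+1/(0,1,0,1)*, h3:-2:-1/(0,1,0,0)
[(0,1,0,1)] X move#4: h1:-1:-1/(0,0,0,1)*, h3:-1:-1/(0,1,0,0)
[(0,0,0,1)] O move#5: h3:-1:+1/(0,0,0,0)*
[(0,0,0,0)] end (terminal -1, X#6); searched (1,2,0,2) to 6

PV length from [(1,2,0,2)]: 5 plies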